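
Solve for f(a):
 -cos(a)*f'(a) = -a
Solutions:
 f(a) = C1 + Integral(a/cos(a), a)


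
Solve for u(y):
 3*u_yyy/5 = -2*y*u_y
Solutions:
 u(y) = C1 + Integral(C2*airyai(-10^(1/3)*3^(2/3)*y/3) + C3*airybi(-10^(1/3)*3^(2/3)*y/3), y)


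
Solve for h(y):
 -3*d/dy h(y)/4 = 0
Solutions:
 h(y) = C1


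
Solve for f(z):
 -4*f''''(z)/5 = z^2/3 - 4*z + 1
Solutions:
 f(z) = C1 + C2*z + C3*z^2 + C4*z^3 - z^6/864 + z^5/24 - 5*z^4/96


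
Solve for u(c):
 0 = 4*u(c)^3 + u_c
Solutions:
 u(c) = -sqrt(2)*sqrt(-1/(C1 - 4*c))/2
 u(c) = sqrt(2)*sqrt(-1/(C1 - 4*c))/2


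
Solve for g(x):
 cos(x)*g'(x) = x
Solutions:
 g(x) = C1 + Integral(x/cos(x), x)


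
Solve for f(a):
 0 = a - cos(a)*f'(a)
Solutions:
 f(a) = C1 + Integral(a/cos(a), a)


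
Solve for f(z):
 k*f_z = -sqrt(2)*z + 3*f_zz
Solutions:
 f(z) = C1 + C2*exp(k*z/3) - sqrt(2)*z^2/(2*k) - 3*sqrt(2)*z/k^2


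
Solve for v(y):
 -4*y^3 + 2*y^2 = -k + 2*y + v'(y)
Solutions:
 v(y) = C1 + k*y - y^4 + 2*y^3/3 - y^2


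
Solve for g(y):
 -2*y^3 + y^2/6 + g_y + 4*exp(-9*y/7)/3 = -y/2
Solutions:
 g(y) = C1 + y^4/2 - y^3/18 - y^2/4 + 28*exp(-9*y/7)/27


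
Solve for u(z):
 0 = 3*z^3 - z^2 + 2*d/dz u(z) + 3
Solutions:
 u(z) = C1 - 3*z^4/8 + z^3/6 - 3*z/2


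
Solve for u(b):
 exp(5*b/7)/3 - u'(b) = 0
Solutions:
 u(b) = C1 + 7*exp(5*b/7)/15


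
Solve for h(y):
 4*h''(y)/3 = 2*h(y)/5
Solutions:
 h(y) = C1*exp(-sqrt(30)*y/10) + C2*exp(sqrt(30)*y/10)


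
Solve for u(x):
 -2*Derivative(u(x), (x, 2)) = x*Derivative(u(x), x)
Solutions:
 u(x) = C1 + C2*erf(x/2)


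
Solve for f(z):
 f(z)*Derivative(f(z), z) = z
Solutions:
 f(z) = -sqrt(C1 + z^2)
 f(z) = sqrt(C1 + z^2)


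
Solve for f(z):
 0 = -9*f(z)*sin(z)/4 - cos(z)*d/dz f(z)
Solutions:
 f(z) = C1*cos(z)^(9/4)


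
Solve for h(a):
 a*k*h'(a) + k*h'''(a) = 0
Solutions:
 h(a) = C1 + Integral(C2*airyai(-a) + C3*airybi(-a), a)


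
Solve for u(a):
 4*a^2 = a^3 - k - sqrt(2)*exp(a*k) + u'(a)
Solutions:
 u(a) = C1 - a^4/4 + 4*a^3/3 + a*k + sqrt(2)*exp(a*k)/k


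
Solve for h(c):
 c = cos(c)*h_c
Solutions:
 h(c) = C1 + Integral(c/cos(c), c)


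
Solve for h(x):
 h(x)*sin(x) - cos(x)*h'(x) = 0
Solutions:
 h(x) = C1/cos(x)


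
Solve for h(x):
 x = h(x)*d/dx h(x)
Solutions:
 h(x) = -sqrt(C1 + x^2)
 h(x) = sqrt(C1 + x^2)


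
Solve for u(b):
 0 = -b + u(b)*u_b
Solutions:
 u(b) = -sqrt(C1 + b^2)
 u(b) = sqrt(C1 + b^2)


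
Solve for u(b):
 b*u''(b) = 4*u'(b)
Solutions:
 u(b) = C1 + C2*b^5


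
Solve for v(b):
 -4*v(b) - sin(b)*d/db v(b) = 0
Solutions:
 v(b) = C1*(cos(b)^2 + 2*cos(b) + 1)/(cos(b)^2 - 2*cos(b) + 1)


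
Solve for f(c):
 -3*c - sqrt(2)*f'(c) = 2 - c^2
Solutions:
 f(c) = C1 + sqrt(2)*c^3/6 - 3*sqrt(2)*c^2/4 - sqrt(2)*c


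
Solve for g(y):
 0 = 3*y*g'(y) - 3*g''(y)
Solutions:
 g(y) = C1 + C2*erfi(sqrt(2)*y/2)


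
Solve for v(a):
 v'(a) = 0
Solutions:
 v(a) = C1


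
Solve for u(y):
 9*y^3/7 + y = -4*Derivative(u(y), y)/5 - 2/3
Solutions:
 u(y) = C1 - 45*y^4/112 - 5*y^2/8 - 5*y/6


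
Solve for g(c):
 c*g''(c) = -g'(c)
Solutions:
 g(c) = C1 + C2*log(c)


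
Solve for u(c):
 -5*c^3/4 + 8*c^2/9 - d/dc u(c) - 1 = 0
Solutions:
 u(c) = C1 - 5*c^4/16 + 8*c^3/27 - c


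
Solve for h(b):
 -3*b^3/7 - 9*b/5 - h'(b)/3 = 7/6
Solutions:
 h(b) = C1 - 9*b^4/28 - 27*b^2/10 - 7*b/2


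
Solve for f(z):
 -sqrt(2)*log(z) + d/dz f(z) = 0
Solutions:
 f(z) = C1 + sqrt(2)*z*log(z) - sqrt(2)*z


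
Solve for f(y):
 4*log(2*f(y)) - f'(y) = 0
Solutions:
 -Integral(1/(log(_y) + log(2)), (_y, f(y)))/4 = C1 - y


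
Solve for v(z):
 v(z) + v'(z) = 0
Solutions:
 v(z) = C1*exp(-z)


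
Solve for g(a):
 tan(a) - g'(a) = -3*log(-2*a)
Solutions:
 g(a) = C1 + 3*a*log(-a) - 3*a + 3*a*log(2) - log(cos(a))


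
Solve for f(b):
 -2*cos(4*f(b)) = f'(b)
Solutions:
 f(b) = -asin((C1 + exp(16*b))/(C1 - exp(16*b)))/4 + pi/4
 f(b) = asin((C1 + exp(16*b))/(C1 - exp(16*b)))/4


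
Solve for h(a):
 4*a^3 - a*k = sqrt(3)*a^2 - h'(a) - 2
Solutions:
 h(a) = C1 - a^4 + sqrt(3)*a^3/3 + a^2*k/2 - 2*a


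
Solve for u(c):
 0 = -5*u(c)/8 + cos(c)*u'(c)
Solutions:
 u(c) = C1*(sin(c) + 1)^(5/16)/(sin(c) - 1)^(5/16)


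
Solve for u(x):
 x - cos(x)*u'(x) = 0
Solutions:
 u(x) = C1 + Integral(x/cos(x), x)


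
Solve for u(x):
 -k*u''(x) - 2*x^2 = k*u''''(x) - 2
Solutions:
 u(x) = C1 + C2*x + C3*exp(-I*x) + C4*exp(I*x) - x^4/(6*k) + 3*x^2/k


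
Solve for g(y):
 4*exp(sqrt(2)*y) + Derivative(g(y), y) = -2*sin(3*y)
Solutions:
 g(y) = C1 - 2*sqrt(2)*exp(sqrt(2)*y) + 2*cos(3*y)/3


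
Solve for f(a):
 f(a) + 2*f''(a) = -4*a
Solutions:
 f(a) = C1*sin(sqrt(2)*a/2) + C2*cos(sqrt(2)*a/2) - 4*a


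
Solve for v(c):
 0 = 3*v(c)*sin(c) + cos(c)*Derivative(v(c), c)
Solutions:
 v(c) = C1*cos(c)^3


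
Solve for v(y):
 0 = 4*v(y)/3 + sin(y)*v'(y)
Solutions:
 v(y) = C1*(cos(y) + 1)^(2/3)/(cos(y) - 1)^(2/3)


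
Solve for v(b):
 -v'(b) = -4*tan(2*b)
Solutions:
 v(b) = C1 - 2*log(cos(2*b))


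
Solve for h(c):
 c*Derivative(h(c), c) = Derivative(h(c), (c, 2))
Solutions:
 h(c) = C1 + C2*erfi(sqrt(2)*c/2)


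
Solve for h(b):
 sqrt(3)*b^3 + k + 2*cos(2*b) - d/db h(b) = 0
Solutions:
 h(b) = C1 + sqrt(3)*b^4/4 + b*k + sin(2*b)


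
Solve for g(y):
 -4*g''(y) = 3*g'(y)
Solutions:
 g(y) = C1 + C2*exp(-3*y/4)


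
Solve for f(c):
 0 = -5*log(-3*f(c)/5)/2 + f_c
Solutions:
 -2*Integral(1/(log(-_y) - log(5) + log(3)), (_y, f(c)))/5 = C1 - c


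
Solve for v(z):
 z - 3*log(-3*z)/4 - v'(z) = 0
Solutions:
 v(z) = C1 + z^2/2 - 3*z*log(-z)/4 + 3*z*(1 - log(3))/4


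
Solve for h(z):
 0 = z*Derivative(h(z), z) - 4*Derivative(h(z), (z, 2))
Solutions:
 h(z) = C1 + C2*erfi(sqrt(2)*z/4)


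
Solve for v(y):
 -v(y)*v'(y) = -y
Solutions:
 v(y) = -sqrt(C1 + y^2)
 v(y) = sqrt(C1 + y^2)


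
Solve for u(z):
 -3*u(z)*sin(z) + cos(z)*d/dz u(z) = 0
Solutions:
 u(z) = C1/cos(z)^3


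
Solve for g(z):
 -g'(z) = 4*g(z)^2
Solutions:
 g(z) = 1/(C1 + 4*z)


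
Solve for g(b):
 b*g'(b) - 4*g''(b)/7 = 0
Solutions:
 g(b) = C1 + C2*erfi(sqrt(14)*b/4)


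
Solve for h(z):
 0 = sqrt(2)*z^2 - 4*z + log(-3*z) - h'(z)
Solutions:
 h(z) = C1 + sqrt(2)*z^3/3 - 2*z^2 + z*log(-z) + z*(-1 + log(3))


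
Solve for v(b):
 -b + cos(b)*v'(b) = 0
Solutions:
 v(b) = C1 + Integral(b/cos(b), b)


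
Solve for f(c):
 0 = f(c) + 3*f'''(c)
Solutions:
 f(c) = C3*exp(-3^(2/3)*c/3) + (C1*sin(3^(1/6)*c/2) + C2*cos(3^(1/6)*c/2))*exp(3^(2/3)*c/6)


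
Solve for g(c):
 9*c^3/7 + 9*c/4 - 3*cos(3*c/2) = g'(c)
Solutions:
 g(c) = C1 + 9*c^4/28 + 9*c^2/8 - 2*sin(3*c/2)


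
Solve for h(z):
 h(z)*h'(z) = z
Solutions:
 h(z) = -sqrt(C1 + z^2)
 h(z) = sqrt(C1 + z^2)


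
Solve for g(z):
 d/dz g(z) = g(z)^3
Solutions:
 g(z) = -sqrt(2)*sqrt(-1/(C1 + z))/2
 g(z) = sqrt(2)*sqrt(-1/(C1 + z))/2


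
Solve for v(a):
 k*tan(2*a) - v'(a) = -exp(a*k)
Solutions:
 v(a) = C1 - k*log(cos(2*a))/2 + Piecewise((exp(a*k)/k, Ne(k, 0)), (a, True))


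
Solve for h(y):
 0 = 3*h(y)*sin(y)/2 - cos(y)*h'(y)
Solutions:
 h(y) = C1/cos(y)^(3/2)


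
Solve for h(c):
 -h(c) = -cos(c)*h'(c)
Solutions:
 h(c) = C1*sqrt(sin(c) + 1)/sqrt(sin(c) - 1)


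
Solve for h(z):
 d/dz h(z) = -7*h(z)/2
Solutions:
 h(z) = C1*exp(-7*z/2)


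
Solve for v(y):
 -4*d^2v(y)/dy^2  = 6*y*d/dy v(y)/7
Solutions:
 v(y) = C1 + C2*erf(sqrt(21)*y/14)


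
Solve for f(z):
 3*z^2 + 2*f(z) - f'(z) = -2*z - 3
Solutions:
 f(z) = C1*exp(2*z) - 3*z^2/2 - 5*z/2 - 11/4


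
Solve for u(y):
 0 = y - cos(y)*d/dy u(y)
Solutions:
 u(y) = C1 + Integral(y/cos(y), y)


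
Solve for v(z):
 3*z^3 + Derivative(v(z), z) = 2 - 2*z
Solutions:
 v(z) = C1 - 3*z^4/4 - z^2 + 2*z


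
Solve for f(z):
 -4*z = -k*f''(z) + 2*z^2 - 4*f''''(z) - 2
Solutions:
 f(z) = C1 + C2*z + C3*exp(-z*sqrt(-k)/2) + C4*exp(z*sqrt(-k)/2) + z^4/(6*k) + 2*z^3/(3*k) + z^2*(-1 - 8/k)/k


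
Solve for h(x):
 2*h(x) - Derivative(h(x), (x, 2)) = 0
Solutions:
 h(x) = C1*exp(-sqrt(2)*x) + C2*exp(sqrt(2)*x)


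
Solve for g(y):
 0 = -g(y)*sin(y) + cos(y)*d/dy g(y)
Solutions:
 g(y) = C1/cos(y)


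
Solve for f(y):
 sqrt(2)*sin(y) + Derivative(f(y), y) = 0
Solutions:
 f(y) = C1 + sqrt(2)*cos(y)


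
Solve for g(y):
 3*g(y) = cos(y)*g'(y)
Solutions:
 g(y) = C1*(sin(y) + 1)^(3/2)/(sin(y) - 1)^(3/2)


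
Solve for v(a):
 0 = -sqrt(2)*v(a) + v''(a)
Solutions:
 v(a) = C1*exp(-2^(1/4)*a) + C2*exp(2^(1/4)*a)


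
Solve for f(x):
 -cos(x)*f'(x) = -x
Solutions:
 f(x) = C1 + Integral(x/cos(x), x)


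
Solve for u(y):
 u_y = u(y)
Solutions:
 u(y) = C1*exp(y)


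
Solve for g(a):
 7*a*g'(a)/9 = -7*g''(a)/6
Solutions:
 g(a) = C1 + C2*erf(sqrt(3)*a/3)


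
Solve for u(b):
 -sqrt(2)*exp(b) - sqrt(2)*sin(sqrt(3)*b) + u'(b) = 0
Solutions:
 u(b) = C1 + sqrt(2)*exp(b) - sqrt(6)*cos(sqrt(3)*b)/3


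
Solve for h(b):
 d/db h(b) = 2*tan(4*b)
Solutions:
 h(b) = C1 - log(cos(4*b))/2


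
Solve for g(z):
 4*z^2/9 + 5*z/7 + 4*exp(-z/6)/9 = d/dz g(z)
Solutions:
 g(z) = C1 + 4*z^3/27 + 5*z^2/14 - 8*exp(-z/6)/3


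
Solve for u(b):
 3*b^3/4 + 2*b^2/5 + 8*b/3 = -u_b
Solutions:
 u(b) = C1 - 3*b^4/16 - 2*b^3/15 - 4*b^2/3


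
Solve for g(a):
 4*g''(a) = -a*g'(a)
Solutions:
 g(a) = C1 + C2*erf(sqrt(2)*a/4)


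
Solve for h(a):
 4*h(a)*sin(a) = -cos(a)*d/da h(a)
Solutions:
 h(a) = C1*cos(a)^4


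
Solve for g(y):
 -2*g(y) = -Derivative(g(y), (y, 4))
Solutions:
 g(y) = C1*exp(-2^(1/4)*y) + C2*exp(2^(1/4)*y) + C3*sin(2^(1/4)*y) + C4*cos(2^(1/4)*y)


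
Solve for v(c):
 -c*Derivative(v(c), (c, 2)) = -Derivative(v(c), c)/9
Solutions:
 v(c) = C1 + C2*c^(10/9)


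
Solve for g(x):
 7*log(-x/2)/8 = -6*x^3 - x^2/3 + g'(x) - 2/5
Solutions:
 g(x) = C1 + 3*x^4/2 + x^3/9 + 7*x*log(-x)/8 + x*(-35*log(2) - 19)/40


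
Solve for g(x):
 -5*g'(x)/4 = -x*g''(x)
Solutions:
 g(x) = C1 + C2*x^(9/4)


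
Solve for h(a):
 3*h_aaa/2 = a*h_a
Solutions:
 h(a) = C1 + Integral(C2*airyai(2^(1/3)*3^(2/3)*a/3) + C3*airybi(2^(1/3)*3^(2/3)*a/3), a)


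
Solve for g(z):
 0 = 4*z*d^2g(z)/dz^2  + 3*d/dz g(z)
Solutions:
 g(z) = C1 + C2*z^(1/4)


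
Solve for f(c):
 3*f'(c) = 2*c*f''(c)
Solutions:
 f(c) = C1 + C2*c^(5/2)


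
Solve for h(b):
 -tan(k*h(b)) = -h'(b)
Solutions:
 h(b) = Piecewise((-asin(exp(C1*k + b*k))/k + pi/k, Ne(k, 0)), (nan, True))
 h(b) = Piecewise((asin(exp(C1*k + b*k))/k, Ne(k, 0)), (nan, True))


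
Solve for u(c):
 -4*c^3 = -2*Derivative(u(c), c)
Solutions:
 u(c) = C1 + c^4/2


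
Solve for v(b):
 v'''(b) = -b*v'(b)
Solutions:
 v(b) = C1 + Integral(C2*airyai(-b) + C3*airybi(-b), b)


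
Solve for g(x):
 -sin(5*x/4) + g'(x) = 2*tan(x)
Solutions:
 g(x) = C1 - 2*log(cos(x)) - 4*cos(5*x/4)/5


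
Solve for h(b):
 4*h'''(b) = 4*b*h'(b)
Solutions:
 h(b) = C1 + Integral(C2*airyai(b) + C3*airybi(b), b)


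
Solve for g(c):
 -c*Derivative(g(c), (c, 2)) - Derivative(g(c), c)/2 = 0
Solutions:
 g(c) = C1 + C2*sqrt(c)


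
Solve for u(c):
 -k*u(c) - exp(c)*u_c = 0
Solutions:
 u(c) = C1*exp(k*exp(-c))


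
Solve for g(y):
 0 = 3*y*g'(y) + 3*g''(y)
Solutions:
 g(y) = C1 + C2*erf(sqrt(2)*y/2)


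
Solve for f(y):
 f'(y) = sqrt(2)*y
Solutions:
 f(y) = C1 + sqrt(2)*y^2/2


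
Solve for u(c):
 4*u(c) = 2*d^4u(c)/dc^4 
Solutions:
 u(c) = C1*exp(-2^(1/4)*c) + C2*exp(2^(1/4)*c) + C3*sin(2^(1/4)*c) + C4*cos(2^(1/4)*c)


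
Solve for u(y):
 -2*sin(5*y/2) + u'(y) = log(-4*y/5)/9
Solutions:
 u(y) = C1 + y*log(-y)/9 - y*log(5)/9 - y/9 + 2*y*log(2)/9 - 4*cos(5*y/2)/5


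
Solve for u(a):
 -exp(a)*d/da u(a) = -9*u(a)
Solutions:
 u(a) = C1*exp(-9*exp(-a))


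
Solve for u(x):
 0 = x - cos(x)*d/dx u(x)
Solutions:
 u(x) = C1 + Integral(x/cos(x), x)


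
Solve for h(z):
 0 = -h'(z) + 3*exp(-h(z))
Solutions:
 h(z) = log(C1 + 3*z)


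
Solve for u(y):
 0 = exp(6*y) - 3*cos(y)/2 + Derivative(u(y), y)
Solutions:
 u(y) = C1 - exp(6*y)/6 + 3*sin(y)/2


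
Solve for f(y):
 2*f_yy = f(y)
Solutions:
 f(y) = C1*exp(-sqrt(2)*y/2) + C2*exp(sqrt(2)*y/2)


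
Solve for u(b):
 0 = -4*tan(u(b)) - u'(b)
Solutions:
 u(b) = pi - asin(C1*exp(-4*b))
 u(b) = asin(C1*exp(-4*b))


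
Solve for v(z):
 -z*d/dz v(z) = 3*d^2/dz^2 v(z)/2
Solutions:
 v(z) = C1 + C2*erf(sqrt(3)*z/3)


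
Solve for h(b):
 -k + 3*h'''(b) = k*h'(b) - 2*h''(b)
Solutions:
 h(b) = C1 + C2*exp(b*(sqrt(3*k + 1) - 1)/3) + C3*exp(-b*(sqrt(3*k + 1) + 1)/3) - b


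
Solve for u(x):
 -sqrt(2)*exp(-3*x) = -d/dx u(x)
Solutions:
 u(x) = C1 - sqrt(2)*exp(-3*x)/3


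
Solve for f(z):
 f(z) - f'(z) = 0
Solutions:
 f(z) = C1*exp(z)


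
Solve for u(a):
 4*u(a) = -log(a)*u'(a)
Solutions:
 u(a) = C1*exp(-4*li(a))


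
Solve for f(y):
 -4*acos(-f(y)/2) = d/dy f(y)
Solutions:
 Integral(1/acos(-_y/2), (_y, f(y))) = C1 - 4*y


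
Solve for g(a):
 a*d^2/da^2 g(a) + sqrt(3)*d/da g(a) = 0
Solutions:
 g(a) = C1 + C2*a^(1 - sqrt(3))


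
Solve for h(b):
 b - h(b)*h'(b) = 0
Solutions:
 h(b) = -sqrt(C1 + b^2)
 h(b) = sqrt(C1 + b^2)


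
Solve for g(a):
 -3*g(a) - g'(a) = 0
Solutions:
 g(a) = C1*exp(-3*a)


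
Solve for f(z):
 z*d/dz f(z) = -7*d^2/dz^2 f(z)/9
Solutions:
 f(z) = C1 + C2*erf(3*sqrt(14)*z/14)


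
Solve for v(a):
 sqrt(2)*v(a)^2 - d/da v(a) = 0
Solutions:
 v(a) = -1/(C1 + sqrt(2)*a)


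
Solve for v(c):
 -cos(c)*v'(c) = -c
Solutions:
 v(c) = C1 + Integral(c/cos(c), c)


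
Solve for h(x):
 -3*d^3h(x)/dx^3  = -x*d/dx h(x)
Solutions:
 h(x) = C1 + Integral(C2*airyai(3^(2/3)*x/3) + C3*airybi(3^(2/3)*x/3), x)


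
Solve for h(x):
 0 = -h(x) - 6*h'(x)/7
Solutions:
 h(x) = C1*exp(-7*x/6)


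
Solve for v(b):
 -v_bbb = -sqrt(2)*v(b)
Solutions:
 v(b) = C3*exp(2^(1/6)*b) + (C1*sin(2^(1/6)*sqrt(3)*b/2) + C2*cos(2^(1/6)*sqrt(3)*b/2))*exp(-2^(1/6)*b/2)


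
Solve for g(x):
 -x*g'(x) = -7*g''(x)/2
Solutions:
 g(x) = C1 + C2*erfi(sqrt(7)*x/7)


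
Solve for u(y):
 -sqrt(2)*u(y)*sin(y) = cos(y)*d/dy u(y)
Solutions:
 u(y) = C1*cos(y)^(sqrt(2))


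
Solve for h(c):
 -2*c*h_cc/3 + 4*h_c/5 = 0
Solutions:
 h(c) = C1 + C2*c^(11/5)


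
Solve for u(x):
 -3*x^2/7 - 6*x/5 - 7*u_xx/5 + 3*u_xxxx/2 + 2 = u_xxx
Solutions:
 u(x) = C1 + C2*x + C3*exp(x*(5 - sqrt(235))/15) + C4*exp(x*(5 + sqrt(235))/15) - 5*x^4/196 - 24*x^3/343 + 2575*x^2/4802


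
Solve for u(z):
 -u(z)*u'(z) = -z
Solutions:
 u(z) = -sqrt(C1 + z^2)
 u(z) = sqrt(C1 + z^2)


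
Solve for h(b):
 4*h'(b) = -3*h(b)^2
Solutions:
 h(b) = 4/(C1 + 3*b)


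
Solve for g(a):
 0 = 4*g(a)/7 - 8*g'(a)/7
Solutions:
 g(a) = C1*exp(a/2)


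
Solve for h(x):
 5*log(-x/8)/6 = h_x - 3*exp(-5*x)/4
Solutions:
 h(x) = C1 + 5*x*log(-x)/6 + 5*x*(-3*log(2) - 1)/6 - 3*exp(-5*x)/20


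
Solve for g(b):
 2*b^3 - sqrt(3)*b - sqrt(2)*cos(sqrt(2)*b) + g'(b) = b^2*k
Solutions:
 g(b) = C1 - b^4/2 + b^3*k/3 + sqrt(3)*b^2/2 + sin(sqrt(2)*b)


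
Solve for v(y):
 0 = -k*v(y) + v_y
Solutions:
 v(y) = C1*exp(k*y)


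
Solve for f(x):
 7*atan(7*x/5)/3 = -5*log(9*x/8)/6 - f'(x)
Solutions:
 f(x) = C1 - 5*x*log(x)/6 - 7*x*atan(7*x/5)/3 - 5*x*log(3)/3 + 5*x/6 + 5*x*log(2)/2 + 5*log(49*x^2 + 25)/6


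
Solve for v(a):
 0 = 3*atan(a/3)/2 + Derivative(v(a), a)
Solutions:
 v(a) = C1 - 3*a*atan(a/3)/2 + 9*log(a^2 + 9)/4


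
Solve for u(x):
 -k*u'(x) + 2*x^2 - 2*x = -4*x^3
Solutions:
 u(x) = C1 + x^4/k + 2*x^3/(3*k) - x^2/k


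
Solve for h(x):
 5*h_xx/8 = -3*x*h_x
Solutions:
 h(x) = C1 + C2*erf(2*sqrt(15)*x/5)


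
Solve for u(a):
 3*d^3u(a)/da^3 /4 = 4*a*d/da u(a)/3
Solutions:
 u(a) = C1 + Integral(C2*airyai(2*6^(1/3)*a/3) + C3*airybi(2*6^(1/3)*a/3), a)


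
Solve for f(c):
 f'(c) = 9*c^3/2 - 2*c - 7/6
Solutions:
 f(c) = C1 + 9*c^4/8 - c^2 - 7*c/6


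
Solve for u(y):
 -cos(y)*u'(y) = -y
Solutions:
 u(y) = C1 + Integral(y/cos(y), y)


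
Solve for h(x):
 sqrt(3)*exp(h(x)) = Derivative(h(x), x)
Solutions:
 h(x) = log(-1/(C1 + sqrt(3)*x))


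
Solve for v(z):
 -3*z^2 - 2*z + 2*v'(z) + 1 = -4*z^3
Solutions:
 v(z) = C1 - z^4/2 + z^3/2 + z^2/2 - z/2


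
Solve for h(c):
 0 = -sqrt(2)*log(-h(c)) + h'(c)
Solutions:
 -li(-h(c)) = C1 + sqrt(2)*c


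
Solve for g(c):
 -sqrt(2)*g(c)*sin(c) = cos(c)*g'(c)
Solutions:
 g(c) = C1*cos(c)^(sqrt(2))


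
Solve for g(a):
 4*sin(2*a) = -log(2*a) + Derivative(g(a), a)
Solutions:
 g(a) = C1 + a*log(a) - a + a*log(2) - 2*cos(2*a)


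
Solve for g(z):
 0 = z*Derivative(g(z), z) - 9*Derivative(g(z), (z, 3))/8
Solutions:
 g(z) = C1 + Integral(C2*airyai(2*3^(1/3)*z/3) + C3*airybi(2*3^(1/3)*z/3), z)


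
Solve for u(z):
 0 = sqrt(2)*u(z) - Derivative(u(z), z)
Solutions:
 u(z) = C1*exp(sqrt(2)*z)


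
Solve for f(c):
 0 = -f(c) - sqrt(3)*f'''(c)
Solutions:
 f(c) = C3*exp(-3^(5/6)*c/3) + (C1*sin(3^(1/3)*c/2) + C2*cos(3^(1/3)*c/2))*exp(3^(5/6)*c/6)


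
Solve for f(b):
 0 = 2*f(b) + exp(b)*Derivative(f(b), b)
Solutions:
 f(b) = C1*exp(2*exp(-b))


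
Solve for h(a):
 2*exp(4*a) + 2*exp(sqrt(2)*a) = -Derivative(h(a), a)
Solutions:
 h(a) = C1 - exp(4*a)/2 - sqrt(2)*exp(sqrt(2)*a)


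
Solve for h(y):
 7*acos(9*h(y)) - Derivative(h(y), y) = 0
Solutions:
 Integral(1/acos(9*_y), (_y, h(y))) = C1 + 7*y


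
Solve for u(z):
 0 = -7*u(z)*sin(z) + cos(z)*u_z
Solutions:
 u(z) = C1/cos(z)^7


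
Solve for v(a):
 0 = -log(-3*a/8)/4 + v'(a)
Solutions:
 v(a) = C1 + a*log(-a)/4 + a*(-3*log(2) - 1 + log(3))/4


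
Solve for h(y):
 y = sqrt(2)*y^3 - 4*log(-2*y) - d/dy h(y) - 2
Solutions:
 h(y) = C1 + sqrt(2)*y^4/4 - y^2/2 - 4*y*log(-y) + 2*y*(1 - 2*log(2))


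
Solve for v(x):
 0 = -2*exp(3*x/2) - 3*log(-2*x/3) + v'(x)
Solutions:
 v(x) = C1 + 3*x*log(-x) + 3*x*(-log(3) - 1 + log(2)) + 4*exp(3*x/2)/3


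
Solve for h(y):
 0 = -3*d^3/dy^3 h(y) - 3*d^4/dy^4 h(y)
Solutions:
 h(y) = C1 + C2*y + C3*y^2 + C4*exp(-y)


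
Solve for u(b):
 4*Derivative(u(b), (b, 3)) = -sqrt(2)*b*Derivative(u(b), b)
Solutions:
 u(b) = C1 + Integral(C2*airyai(-sqrt(2)*b/2) + C3*airybi(-sqrt(2)*b/2), b)


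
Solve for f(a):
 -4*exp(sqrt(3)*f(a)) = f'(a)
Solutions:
 f(a) = sqrt(3)*(2*log(1/(C1 + 4*a)) - log(3))/6


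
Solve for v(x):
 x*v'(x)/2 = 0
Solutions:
 v(x) = C1


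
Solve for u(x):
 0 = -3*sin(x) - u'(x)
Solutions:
 u(x) = C1 + 3*cos(x)


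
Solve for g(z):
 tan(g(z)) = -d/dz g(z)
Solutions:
 g(z) = pi - asin(C1*exp(-z))
 g(z) = asin(C1*exp(-z))


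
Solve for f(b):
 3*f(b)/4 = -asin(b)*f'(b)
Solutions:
 f(b) = C1*exp(-3*Integral(1/asin(b), b)/4)


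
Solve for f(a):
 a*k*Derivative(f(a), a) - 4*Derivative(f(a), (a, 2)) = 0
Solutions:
 f(a) = Piecewise((-sqrt(2)*sqrt(pi)*C1*erf(sqrt(2)*a*sqrt(-k)/4)/sqrt(-k) - C2, (k > 0) | (k < 0)), (-C1*a - C2, True))


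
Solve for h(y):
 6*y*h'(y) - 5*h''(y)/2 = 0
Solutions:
 h(y) = C1 + C2*erfi(sqrt(30)*y/5)


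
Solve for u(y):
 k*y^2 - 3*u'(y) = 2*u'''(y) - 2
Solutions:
 u(y) = C1 + C2*sin(sqrt(6)*y/2) + C3*cos(sqrt(6)*y/2) + k*y^3/9 - 4*k*y/9 + 2*y/3


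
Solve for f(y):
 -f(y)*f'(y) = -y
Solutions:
 f(y) = -sqrt(C1 + y^2)
 f(y) = sqrt(C1 + y^2)


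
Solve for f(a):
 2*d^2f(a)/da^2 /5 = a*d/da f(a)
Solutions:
 f(a) = C1 + C2*erfi(sqrt(5)*a/2)


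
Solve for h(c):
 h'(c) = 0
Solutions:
 h(c) = C1


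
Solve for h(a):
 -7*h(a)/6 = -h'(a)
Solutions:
 h(a) = C1*exp(7*a/6)


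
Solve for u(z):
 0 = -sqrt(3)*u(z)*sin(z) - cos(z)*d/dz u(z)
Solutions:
 u(z) = C1*cos(z)^(sqrt(3))


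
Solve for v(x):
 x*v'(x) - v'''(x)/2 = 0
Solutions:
 v(x) = C1 + Integral(C2*airyai(2^(1/3)*x) + C3*airybi(2^(1/3)*x), x)


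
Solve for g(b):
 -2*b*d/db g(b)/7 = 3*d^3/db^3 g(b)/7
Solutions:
 g(b) = C1 + Integral(C2*airyai(-2^(1/3)*3^(2/3)*b/3) + C3*airybi(-2^(1/3)*3^(2/3)*b/3), b)


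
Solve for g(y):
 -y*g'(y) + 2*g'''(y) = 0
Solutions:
 g(y) = C1 + Integral(C2*airyai(2^(2/3)*y/2) + C3*airybi(2^(2/3)*y/2), y)


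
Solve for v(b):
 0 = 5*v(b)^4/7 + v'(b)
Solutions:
 v(b) = 7^(1/3)*(1/(C1 + 15*b))^(1/3)
 v(b) = 7^(1/3)*(-3^(2/3) - 3*3^(1/6)*I)*(1/(C1 + 5*b))^(1/3)/6
 v(b) = 7^(1/3)*(-3^(2/3) + 3*3^(1/6)*I)*(1/(C1 + 5*b))^(1/3)/6


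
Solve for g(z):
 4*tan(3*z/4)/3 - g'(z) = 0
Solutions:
 g(z) = C1 - 16*log(cos(3*z/4))/9


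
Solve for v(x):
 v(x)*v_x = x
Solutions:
 v(x) = -sqrt(C1 + x^2)
 v(x) = sqrt(C1 + x^2)


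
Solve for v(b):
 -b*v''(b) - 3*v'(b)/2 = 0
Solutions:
 v(b) = C1 + C2/sqrt(b)


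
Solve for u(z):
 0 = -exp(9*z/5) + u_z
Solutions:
 u(z) = C1 + 5*exp(9*z/5)/9


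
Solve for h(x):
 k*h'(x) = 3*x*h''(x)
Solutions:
 h(x) = C1 + x^(re(k)/3 + 1)*(C2*sin(log(x)*Abs(im(k))/3) + C3*cos(log(x)*im(k)/3))


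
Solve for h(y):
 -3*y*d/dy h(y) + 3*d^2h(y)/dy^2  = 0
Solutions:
 h(y) = C1 + C2*erfi(sqrt(2)*y/2)


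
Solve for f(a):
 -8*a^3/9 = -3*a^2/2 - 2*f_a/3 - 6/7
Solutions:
 f(a) = C1 + a^4/3 - 3*a^3/4 - 9*a/7


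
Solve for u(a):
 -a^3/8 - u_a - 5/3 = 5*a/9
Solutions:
 u(a) = C1 - a^4/32 - 5*a^2/18 - 5*a/3


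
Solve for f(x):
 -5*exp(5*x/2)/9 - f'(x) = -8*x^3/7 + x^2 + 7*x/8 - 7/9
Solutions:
 f(x) = C1 + 2*x^4/7 - x^3/3 - 7*x^2/16 + 7*x/9 - 2*exp(5*x/2)/9


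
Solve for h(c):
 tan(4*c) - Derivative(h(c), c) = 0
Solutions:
 h(c) = C1 - log(cos(4*c))/4


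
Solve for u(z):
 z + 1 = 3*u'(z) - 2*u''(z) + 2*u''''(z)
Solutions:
 u(z) = C1 + C2*exp(6^(1/3)*z*(2*6^(1/3)/(sqrt(681) + 27)^(1/3) + (sqrt(681) + 27)^(1/3))/12)*sin(2^(1/3)*3^(1/6)*z*(-3^(2/3)*(sqrt(681) + 27)^(1/3) + 6*2^(1/3)/(sqrt(681) + 27)^(1/3))/12) + C3*exp(6^(1/3)*z*(2*6^(1/3)/(sqrt(681) + 27)^(1/3) + (sqrt(681) + 27)^(1/3))/12)*cos(2^(1/3)*3^(1/6)*z*(-3^(2/3)*(sqrt(681) + 27)^(1/3) + 6*2^(1/3)/(sqrt(681) + 27)^(1/3))/12) + C4*exp(-6^(1/3)*z*(2*6^(1/3)/(sqrt(681) + 27)^(1/3) + (sqrt(681) + 27)^(1/3))/6) + z^2/6 + 5*z/9


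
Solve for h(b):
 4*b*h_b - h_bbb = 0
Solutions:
 h(b) = C1 + Integral(C2*airyai(2^(2/3)*b) + C3*airybi(2^(2/3)*b), b)


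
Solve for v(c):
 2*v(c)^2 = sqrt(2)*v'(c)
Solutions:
 v(c) = -1/(C1 + sqrt(2)*c)


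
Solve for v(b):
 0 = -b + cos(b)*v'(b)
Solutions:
 v(b) = C1 + Integral(b/cos(b), b)


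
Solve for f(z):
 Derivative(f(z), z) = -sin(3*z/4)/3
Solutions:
 f(z) = C1 + 4*cos(3*z/4)/9


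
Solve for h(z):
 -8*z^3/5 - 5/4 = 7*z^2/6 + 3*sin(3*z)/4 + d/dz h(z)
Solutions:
 h(z) = C1 - 2*z^4/5 - 7*z^3/18 - 5*z/4 + cos(3*z)/4


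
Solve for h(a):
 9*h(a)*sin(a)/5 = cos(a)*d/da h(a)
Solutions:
 h(a) = C1/cos(a)^(9/5)


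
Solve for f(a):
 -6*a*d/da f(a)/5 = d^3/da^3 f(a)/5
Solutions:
 f(a) = C1 + Integral(C2*airyai(-6^(1/3)*a) + C3*airybi(-6^(1/3)*a), a)


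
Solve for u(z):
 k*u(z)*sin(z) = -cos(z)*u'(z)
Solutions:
 u(z) = C1*exp(k*log(cos(z)))


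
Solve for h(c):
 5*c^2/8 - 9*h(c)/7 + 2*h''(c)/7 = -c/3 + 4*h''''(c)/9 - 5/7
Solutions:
 h(c) = 35*c^2/72 + 7*c/27 + (C1*sin(3*sqrt(2)*7^(3/4)*c*sin(atan(3*sqrt(3))/2)/14) + C2*cos(3*sqrt(2)*7^(3/4)*c*sin(atan(3*sqrt(3))/2)/14))*exp(-3*sqrt(2)*7^(3/4)*c*cos(atan(3*sqrt(3))/2)/14) + (C3*sin(3*sqrt(2)*7^(3/4)*c*sin(atan(3*sqrt(3))/2)/14) + C4*cos(3*sqrt(2)*7^(3/4)*c*sin(atan(3*sqrt(3))/2)/14))*exp(3*sqrt(2)*7^(3/4)*c*cos(atan(3*sqrt(3))/2)/14) + 125/162


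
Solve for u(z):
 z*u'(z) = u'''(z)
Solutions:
 u(z) = C1 + Integral(C2*airyai(z) + C3*airybi(z), z)


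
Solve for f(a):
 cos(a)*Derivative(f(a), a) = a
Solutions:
 f(a) = C1 + Integral(a/cos(a), a)


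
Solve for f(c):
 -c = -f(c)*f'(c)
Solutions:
 f(c) = -sqrt(C1 + c^2)
 f(c) = sqrt(C1 + c^2)


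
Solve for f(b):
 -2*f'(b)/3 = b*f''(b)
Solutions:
 f(b) = C1 + C2*b^(1/3)


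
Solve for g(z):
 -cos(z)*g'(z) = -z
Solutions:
 g(z) = C1 + Integral(z/cos(z), z)


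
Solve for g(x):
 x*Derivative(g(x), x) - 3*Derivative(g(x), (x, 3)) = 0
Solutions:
 g(x) = C1 + Integral(C2*airyai(3^(2/3)*x/3) + C3*airybi(3^(2/3)*x/3), x)


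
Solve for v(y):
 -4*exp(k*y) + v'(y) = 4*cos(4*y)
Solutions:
 v(y) = C1 + sin(4*y) + 4*exp(k*y)/k


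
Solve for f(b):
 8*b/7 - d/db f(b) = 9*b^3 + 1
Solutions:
 f(b) = C1 - 9*b^4/4 + 4*b^2/7 - b


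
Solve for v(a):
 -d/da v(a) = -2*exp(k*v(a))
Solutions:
 v(a) = Piecewise((log(-1/(C1*k + 2*a*k))/k, Ne(k, 0)), (nan, True))
 v(a) = Piecewise((C1 + 2*a, Eq(k, 0)), (nan, True))


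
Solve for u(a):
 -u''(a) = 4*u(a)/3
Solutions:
 u(a) = C1*sin(2*sqrt(3)*a/3) + C2*cos(2*sqrt(3)*a/3)


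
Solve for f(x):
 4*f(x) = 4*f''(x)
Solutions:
 f(x) = C1*exp(-x) + C2*exp(x)


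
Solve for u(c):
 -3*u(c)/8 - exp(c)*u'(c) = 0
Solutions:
 u(c) = C1*exp(3*exp(-c)/8)


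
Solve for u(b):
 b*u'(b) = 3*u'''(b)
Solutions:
 u(b) = C1 + Integral(C2*airyai(3^(2/3)*b/3) + C3*airybi(3^(2/3)*b/3), b)


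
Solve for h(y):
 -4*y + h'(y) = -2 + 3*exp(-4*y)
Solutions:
 h(y) = C1 + 2*y^2 - 2*y - 3*exp(-4*y)/4


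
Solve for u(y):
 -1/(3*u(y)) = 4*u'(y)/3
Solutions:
 u(y) = -sqrt(C1 - 2*y)/2
 u(y) = sqrt(C1 - 2*y)/2


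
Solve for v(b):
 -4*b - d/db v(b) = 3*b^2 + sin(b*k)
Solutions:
 v(b) = C1 - b^3 - 2*b^2 + cos(b*k)/k


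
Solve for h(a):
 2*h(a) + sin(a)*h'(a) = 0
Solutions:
 h(a) = C1*(cos(a) + 1)/(cos(a) - 1)


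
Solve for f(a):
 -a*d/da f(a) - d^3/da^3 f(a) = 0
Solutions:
 f(a) = C1 + Integral(C2*airyai(-a) + C3*airybi(-a), a)


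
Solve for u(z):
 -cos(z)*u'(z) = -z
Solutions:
 u(z) = C1 + Integral(z/cos(z), z)


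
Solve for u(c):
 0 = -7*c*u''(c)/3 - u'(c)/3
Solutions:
 u(c) = C1 + C2*c^(6/7)


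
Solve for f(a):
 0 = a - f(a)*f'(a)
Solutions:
 f(a) = -sqrt(C1 + a^2)
 f(a) = sqrt(C1 + a^2)


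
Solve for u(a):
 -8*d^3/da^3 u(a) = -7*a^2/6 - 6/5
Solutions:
 u(a) = C1 + C2*a + C3*a^2 + 7*a^5/2880 + a^3/40


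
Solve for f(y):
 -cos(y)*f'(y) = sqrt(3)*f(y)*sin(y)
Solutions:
 f(y) = C1*cos(y)^(sqrt(3))


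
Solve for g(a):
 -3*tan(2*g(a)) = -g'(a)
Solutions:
 g(a) = -asin(C1*exp(6*a))/2 + pi/2
 g(a) = asin(C1*exp(6*a))/2


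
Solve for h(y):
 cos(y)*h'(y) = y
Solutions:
 h(y) = C1 + Integral(y/cos(y), y)


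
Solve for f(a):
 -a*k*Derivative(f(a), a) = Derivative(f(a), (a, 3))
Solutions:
 f(a) = C1 + Integral(C2*airyai(a*(-k)^(1/3)) + C3*airybi(a*(-k)^(1/3)), a)


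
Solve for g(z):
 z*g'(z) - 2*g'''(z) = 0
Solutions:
 g(z) = C1 + Integral(C2*airyai(2^(2/3)*z/2) + C3*airybi(2^(2/3)*z/2), z)


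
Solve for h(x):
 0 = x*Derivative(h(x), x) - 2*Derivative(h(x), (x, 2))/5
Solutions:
 h(x) = C1 + C2*erfi(sqrt(5)*x/2)


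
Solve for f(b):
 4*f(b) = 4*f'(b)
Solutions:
 f(b) = C1*exp(b)


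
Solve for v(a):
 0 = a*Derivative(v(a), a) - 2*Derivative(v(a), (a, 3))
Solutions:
 v(a) = C1 + Integral(C2*airyai(2^(2/3)*a/2) + C3*airybi(2^(2/3)*a/2), a)


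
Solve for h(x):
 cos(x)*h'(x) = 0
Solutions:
 h(x) = C1


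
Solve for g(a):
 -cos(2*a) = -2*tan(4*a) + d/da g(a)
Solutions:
 g(a) = C1 - log(cos(4*a))/2 - sin(2*a)/2


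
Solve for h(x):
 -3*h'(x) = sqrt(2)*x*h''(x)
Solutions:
 h(x) = C1 + C2*x^(1 - 3*sqrt(2)/2)


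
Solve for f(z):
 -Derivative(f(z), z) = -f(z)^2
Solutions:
 f(z) = -1/(C1 + z)


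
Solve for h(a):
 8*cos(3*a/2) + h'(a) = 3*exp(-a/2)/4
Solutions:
 h(a) = C1 - 16*sin(3*a/2)/3 - 3*exp(-a/2)/2


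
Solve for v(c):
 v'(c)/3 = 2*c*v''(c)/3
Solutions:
 v(c) = C1 + C2*c^(3/2)


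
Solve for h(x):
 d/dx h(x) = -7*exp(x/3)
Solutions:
 h(x) = C1 - 21*exp(x/3)


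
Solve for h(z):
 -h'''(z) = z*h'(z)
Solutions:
 h(z) = C1 + Integral(C2*airyai(-z) + C3*airybi(-z), z)


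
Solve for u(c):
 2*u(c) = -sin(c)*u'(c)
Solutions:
 u(c) = C1*(cos(c) + 1)/(cos(c) - 1)


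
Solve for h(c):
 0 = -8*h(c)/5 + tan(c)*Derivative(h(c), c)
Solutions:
 h(c) = C1*sin(c)^(8/5)


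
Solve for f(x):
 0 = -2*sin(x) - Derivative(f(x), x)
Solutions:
 f(x) = C1 + 2*cos(x)


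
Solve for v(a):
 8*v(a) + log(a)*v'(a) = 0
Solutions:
 v(a) = C1*exp(-8*li(a))


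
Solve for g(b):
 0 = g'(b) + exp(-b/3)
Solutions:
 g(b) = C1 + 3*exp(-b/3)


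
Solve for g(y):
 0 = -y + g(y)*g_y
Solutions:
 g(y) = -sqrt(C1 + y^2)
 g(y) = sqrt(C1 + y^2)


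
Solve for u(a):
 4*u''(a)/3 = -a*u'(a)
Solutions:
 u(a) = C1 + C2*erf(sqrt(6)*a/4)


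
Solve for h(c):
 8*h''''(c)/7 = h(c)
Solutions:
 h(c) = C1*exp(-14^(1/4)*c/2) + C2*exp(14^(1/4)*c/2) + C3*sin(14^(1/4)*c/2) + C4*cos(14^(1/4)*c/2)


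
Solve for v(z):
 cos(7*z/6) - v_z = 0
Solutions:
 v(z) = C1 + 6*sin(7*z/6)/7


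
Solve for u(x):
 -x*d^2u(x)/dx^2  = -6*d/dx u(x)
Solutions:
 u(x) = C1 + C2*x^7


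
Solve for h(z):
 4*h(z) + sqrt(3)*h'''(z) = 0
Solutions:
 h(z) = C3*exp(-2^(2/3)*3^(5/6)*z/3) + (C1*sin(2^(2/3)*3^(1/3)*z/2) + C2*cos(2^(2/3)*3^(1/3)*z/2))*exp(2^(2/3)*3^(5/6)*z/6)


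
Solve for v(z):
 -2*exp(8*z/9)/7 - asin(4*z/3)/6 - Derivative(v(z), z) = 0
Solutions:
 v(z) = C1 - z*asin(4*z/3)/6 - sqrt(9 - 16*z^2)/24 - 9*exp(8*z/9)/28


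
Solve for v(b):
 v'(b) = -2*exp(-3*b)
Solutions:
 v(b) = C1 + 2*exp(-3*b)/3


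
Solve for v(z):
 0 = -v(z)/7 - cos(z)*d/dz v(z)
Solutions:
 v(z) = C1*(sin(z) - 1)^(1/14)/(sin(z) + 1)^(1/14)


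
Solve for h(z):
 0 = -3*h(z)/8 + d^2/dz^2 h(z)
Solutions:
 h(z) = C1*exp(-sqrt(6)*z/4) + C2*exp(sqrt(6)*z/4)


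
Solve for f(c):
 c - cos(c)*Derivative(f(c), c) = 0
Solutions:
 f(c) = C1 + Integral(c/cos(c), c)


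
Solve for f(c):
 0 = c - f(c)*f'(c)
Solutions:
 f(c) = -sqrt(C1 + c^2)
 f(c) = sqrt(C1 + c^2)


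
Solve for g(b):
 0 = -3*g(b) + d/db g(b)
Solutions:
 g(b) = C1*exp(3*b)


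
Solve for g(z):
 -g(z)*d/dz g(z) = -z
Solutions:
 g(z) = -sqrt(C1 + z^2)
 g(z) = sqrt(C1 + z^2)


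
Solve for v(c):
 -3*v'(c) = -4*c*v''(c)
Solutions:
 v(c) = C1 + C2*c^(7/4)


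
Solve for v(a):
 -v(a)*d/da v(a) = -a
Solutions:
 v(a) = -sqrt(C1 + a^2)
 v(a) = sqrt(C1 + a^2)


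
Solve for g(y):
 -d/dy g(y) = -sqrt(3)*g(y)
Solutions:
 g(y) = C1*exp(sqrt(3)*y)


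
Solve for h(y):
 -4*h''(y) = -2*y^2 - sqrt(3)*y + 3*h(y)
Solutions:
 h(y) = C1*sin(sqrt(3)*y/2) + C2*cos(sqrt(3)*y/2) + 2*y^2/3 + sqrt(3)*y/3 - 16/9


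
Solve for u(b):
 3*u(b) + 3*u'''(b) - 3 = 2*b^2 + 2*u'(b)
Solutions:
 u(b) = C1*exp(2^(1/3)*b*(4/(sqrt(697) + 27)^(1/3) + 2^(1/3)*(sqrt(697) + 27)^(1/3))/12)*sin(2^(1/3)*sqrt(3)*b*(-2^(1/3)*(sqrt(697) + 27)^(1/3) + 4/(sqrt(697) + 27)^(1/3))/12) + C2*exp(2^(1/3)*b*(4/(sqrt(697) + 27)^(1/3) + 2^(1/3)*(sqrt(697) + 27)^(1/3))/12)*cos(2^(1/3)*sqrt(3)*b*(-2^(1/3)*(sqrt(697) + 27)^(1/3) + 4/(sqrt(697) + 27)^(1/3))/12) + C3*exp(-2^(1/3)*b*(4/(sqrt(697) + 27)^(1/3) + 2^(1/3)*(sqrt(697) + 27)^(1/3))/6) + 2*b^2/3 + 8*b/9 + 43/27


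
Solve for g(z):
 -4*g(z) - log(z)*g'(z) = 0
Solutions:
 g(z) = C1*exp(-4*li(z))


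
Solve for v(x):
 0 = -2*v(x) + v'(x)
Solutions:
 v(x) = C1*exp(2*x)


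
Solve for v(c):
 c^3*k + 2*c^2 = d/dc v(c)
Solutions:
 v(c) = C1 + c^4*k/4 + 2*c^3/3


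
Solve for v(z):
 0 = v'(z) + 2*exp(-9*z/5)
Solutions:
 v(z) = C1 + 10*exp(-9*z/5)/9


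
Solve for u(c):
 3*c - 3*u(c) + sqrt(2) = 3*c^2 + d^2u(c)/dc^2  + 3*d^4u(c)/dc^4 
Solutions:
 u(c) = -c^2 + c + (C1*sin(c*cos(atan(sqrt(35))/2)) + C2*cos(c*cos(atan(sqrt(35))/2)))*exp(-c*sin(atan(sqrt(35))/2)) + (C3*sin(c*cos(atan(sqrt(35))/2)) + C4*cos(c*cos(atan(sqrt(35))/2)))*exp(c*sin(atan(sqrt(35))/2)) + sqrt(2)/3 + 2/3


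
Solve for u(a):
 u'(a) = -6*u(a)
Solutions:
 u(a) = C1*exp(-6*a)


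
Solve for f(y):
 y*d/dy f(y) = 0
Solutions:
 f(y) = C1


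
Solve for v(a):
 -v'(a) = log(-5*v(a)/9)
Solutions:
 Integral(1/(log(-_y) - 2*log(3) + log(5)), (_y, v(a))) = C1 - a


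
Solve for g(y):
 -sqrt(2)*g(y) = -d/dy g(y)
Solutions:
 g(y) = C1*exp(sqrt(2)*y)


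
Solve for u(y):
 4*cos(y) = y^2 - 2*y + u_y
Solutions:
 u(y) = C1 - y^3/3 + y^2 + 4*sin(y)


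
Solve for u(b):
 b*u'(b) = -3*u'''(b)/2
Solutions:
 u(b) = C1 + Integral(C2*airyai(-2^(1/3)*3^(2/3)*b/3) + C3*airybi(-2^(1/3)*3^(2/3)*b/3), b)


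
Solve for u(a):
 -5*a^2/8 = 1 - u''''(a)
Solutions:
 u(a) = C1 + C2*a + C3*a^2 + C4*a^3 + a^6/576 + a^4/24


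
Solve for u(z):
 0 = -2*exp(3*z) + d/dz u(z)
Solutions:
 u(z) = C1 + 2*exp(3*z)/3


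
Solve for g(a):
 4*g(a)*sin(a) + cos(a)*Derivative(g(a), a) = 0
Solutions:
 g(a) = C1*cos(a)^4


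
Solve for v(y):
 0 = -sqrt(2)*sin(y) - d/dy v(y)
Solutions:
 v(y) = C1 + sqrt(2)*cos(y)


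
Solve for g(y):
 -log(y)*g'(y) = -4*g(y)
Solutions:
 g(y) = C1*exp(4*li(y))


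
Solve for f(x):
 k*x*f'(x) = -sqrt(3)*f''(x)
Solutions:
 f(x) = Piecewise((-sqrt(2)*3^(1/4)*sqrt(pi)*C1*erf(sqrt(2)*3^(3/4)*sqrt(k)*x/6)/(2*sqrt(k)) - C2, (k > 0) | (k < 0)), (-C1*x - C2, True))


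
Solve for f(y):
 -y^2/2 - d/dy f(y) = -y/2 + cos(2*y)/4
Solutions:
 f(y) = C1 - y^3/6 + y^2/4 - sin(2*y)/8


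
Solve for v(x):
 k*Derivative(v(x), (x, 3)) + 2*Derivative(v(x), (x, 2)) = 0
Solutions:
 v(x) = C1 + C2*x + C3*exp(-2*x/k)


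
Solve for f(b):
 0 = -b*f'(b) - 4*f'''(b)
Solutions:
 f(b) = C1 + Integral(C2*airyai(-2^(1/3)*b/2) + C3*airybi(-2^(1/3)*b/2), b)


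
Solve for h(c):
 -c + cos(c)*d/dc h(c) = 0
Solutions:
 h(c) = C1 + Integral(c/cos(c), c)


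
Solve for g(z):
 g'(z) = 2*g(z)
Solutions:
 g(z) = C1*exp(2*z)


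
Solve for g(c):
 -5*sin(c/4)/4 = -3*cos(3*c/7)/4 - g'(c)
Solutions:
 g(c) = C1 - 7*sin(3*c/7)/4 - 5*cos(c/4)


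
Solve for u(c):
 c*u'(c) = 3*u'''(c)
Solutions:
 u(c) = C1 + Integral(C2*airyai(3^(2/3)*c/3) + C3*airybi(3^(2/3)*c/3), c)


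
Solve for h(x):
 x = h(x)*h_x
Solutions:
 h(x) = -sqrt(C1 + x^2)
 h(x) = sqrt(C1 + x^2)


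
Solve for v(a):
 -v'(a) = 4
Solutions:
 v(a) = C1 - 4*a


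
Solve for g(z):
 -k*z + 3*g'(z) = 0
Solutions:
 g(z) = C1 + k*z^2/6


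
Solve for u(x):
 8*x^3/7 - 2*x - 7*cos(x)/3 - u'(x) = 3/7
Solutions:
 u(x) = C1 + 2*x^4/7 - x^2 - 3*x/7 - 7*sin(x)/3


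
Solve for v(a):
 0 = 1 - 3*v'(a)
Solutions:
 v(a) = C1 + a/3


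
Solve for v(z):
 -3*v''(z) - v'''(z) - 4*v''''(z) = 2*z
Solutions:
 v(z) = C1 + C2*z - z^3/9 + z^2/9 + (C3*sin(sqrt(47)*z/8) + C4*cos(sqrt(47)*z/8))*exp(-z/8)


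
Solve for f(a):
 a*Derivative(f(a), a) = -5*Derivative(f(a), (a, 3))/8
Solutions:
 f(a) = C1 + Integral(C2*airyai(-2*5^(2/3)*a/5) + C3*airybi(-2*5^(2/3)*a/5), a)


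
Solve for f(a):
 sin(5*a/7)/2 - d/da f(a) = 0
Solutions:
 f(a) = C1 - 7*cos(5*a/7)/10


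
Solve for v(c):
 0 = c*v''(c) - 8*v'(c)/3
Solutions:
 v(c) = C1 + C2*c^(11/3)


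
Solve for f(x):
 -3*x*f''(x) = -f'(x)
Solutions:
 f(x) = C1 + C2*x^(4/3)


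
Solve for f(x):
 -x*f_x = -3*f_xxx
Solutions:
 f(x) = C1 + Integral(C2*airyai(3^(2/3)*x/3) + C3*airybi(3^(2/3)*x/3), x)


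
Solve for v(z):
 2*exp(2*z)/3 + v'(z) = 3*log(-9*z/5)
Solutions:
 v(z) = C1 + 3*z*log(-z) + 3*z*(-log(5) - 1 + 2*log(3)) - exp(2*z)/3


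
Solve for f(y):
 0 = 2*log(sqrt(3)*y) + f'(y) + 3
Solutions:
 f(y) = C1 - 2*y*log(y) - y*log(3) - y


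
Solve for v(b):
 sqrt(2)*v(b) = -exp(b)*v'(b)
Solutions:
 v(b) = C1*exp(sqrt(2)*exp(-b))


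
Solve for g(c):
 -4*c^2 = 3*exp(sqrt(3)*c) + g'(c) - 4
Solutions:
 g(c) = C1 - 4*c^3/3 + 4*c - sqrt(3)*exp(sqrt(3)*c)


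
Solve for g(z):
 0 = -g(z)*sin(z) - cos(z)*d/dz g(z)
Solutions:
 g(z) = C1*cos(z)


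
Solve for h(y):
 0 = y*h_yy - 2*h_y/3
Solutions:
 h(y) = C1 + C2*y^(5/3)


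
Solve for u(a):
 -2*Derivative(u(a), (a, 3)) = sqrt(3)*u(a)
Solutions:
 u(a) = C3*exp(-2^(2/3)*3^(1/6)*a/2) + (C1*sin(6^(2/3)*a/4) + C2*cos(6^(2/3)*a/4))*exp(2^(2/3)*3^(1/6)*a/4)


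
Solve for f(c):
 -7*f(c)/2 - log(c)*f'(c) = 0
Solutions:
 f(c) = C1*exp(-7*li(c)/2)


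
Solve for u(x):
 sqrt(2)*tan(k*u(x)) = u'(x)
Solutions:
 u(x) = Piecewise((-asin(exp(C1*k + sqrt(2)*k*x))/k + pi/k, Ne(k, 0)), (nan, True))
 u(x) = Piecewise((asin(exp(C1*k + sqrt(2)*k*x))/k, Ne(k, 0)), (nan, True))


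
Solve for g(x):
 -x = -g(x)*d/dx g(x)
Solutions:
 g(x) = -sqrt(C1 + x^2)
 g(x) = sqrt(C1 + x^2)


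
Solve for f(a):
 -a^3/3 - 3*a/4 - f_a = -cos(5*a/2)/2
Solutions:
 f(a) = C1 - a^4/12 - 3*a^2/8 + sin(5*a/2)/5


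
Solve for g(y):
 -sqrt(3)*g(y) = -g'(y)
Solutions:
 g(y) = C1*exp(sqrt(3)*y)


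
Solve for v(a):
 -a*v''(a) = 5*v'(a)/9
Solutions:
 v(a) = C1 + C2*a^(4/9)


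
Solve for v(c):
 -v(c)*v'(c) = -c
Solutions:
 v(c) = -sqrt(C1 + c^2)
 v(c) = sqrt(C1 + c^2)


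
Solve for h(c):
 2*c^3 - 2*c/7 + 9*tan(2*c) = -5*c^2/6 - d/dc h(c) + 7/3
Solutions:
 h(c) = C1 - c^4/2 - 5*c^3/18 + c^2/7 + 7*c/3 + 9*log(cos(2*c))/2


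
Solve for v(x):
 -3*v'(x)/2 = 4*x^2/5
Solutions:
 v(x) = C1 - 8*x^3/45


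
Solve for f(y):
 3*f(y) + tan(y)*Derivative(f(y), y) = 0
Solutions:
 f(y) = C1/sin(y)^3


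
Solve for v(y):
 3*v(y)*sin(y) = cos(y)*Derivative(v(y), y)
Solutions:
 v(y) = C1/cos(y)^3


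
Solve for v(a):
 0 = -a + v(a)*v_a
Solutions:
 v(a) = -sqrt(C1 + a^2)
 v(a) = sqrt(C1 + a^2)


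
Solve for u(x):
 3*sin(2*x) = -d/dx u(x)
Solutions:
 u(x) = C1 + 3*cos(2*x)/2


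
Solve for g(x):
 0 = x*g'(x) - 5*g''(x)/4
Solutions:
 g(x) = C1 + C2*erfi(sqrt(10)*x/5)


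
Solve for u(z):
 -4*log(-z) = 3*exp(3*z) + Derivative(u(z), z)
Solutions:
 u(z) = C1 - 4*z*log(-z) + 4*z - exp(3*z)


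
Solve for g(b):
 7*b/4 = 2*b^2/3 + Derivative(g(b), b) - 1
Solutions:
 g(b) = C1 - 2*b^3/9 + 7*b^2/8 + b


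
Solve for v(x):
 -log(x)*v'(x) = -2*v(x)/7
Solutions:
 v(x) = C1*exp(2*li(x)/7)


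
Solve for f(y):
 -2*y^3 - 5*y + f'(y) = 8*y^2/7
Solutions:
 f(y) = C1 + y^4/2 + 8*y^3/21 + 5*y^2/2


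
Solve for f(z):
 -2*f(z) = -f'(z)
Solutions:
 f(z) = C1*exp(2*z)


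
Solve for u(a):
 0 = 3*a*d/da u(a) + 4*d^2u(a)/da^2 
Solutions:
 u(a) = C1 + C2*erf(sqrt(6)*a/4)


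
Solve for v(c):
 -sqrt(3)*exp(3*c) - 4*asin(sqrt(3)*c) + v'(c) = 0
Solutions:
 v(c) = C1 + 4*c*asin(sqrt(3)*c) + 4*sqrt(3)*sqrt(1 - 3*c^2)/3 + sqrt(3)*exp(3*c)/3


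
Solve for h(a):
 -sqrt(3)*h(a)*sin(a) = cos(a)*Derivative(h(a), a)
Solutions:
 h(a) = C1*cos(a)^(sqrt(3))


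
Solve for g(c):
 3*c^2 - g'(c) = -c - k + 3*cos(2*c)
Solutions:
 g(c) = C1 + c^3 + c^2/2 + c*k - 3*sin(2*c)/2


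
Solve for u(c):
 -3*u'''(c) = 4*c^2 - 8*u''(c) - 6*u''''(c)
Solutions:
 u(c) = C1 + C2*c + c^4/24 + c^3/16 - 39*c^2/128 + (C3*sin(sqrt(183)*c/12) + C4*cos(sqrt(183)*c/12))*exp(c/4)


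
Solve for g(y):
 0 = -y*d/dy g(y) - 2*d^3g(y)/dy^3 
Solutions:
 g(y) = C1 + Integral(C2*airyai(-2^(2/3)*y/2) + C3*airybi(-2^(2/3)*y/2), y)


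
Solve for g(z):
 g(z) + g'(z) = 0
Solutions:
 g(z) = C1*exp(-z)


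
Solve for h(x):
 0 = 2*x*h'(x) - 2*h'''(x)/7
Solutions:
 h(x) = C1 + Integral(C2*airyai(7^(1/3)*x) + C3*airybi(7^(1/3)*x), x)


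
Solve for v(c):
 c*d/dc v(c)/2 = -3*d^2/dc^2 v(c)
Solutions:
 v(c) = C1 + C2*erf(sqrt(3)*c/6)
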